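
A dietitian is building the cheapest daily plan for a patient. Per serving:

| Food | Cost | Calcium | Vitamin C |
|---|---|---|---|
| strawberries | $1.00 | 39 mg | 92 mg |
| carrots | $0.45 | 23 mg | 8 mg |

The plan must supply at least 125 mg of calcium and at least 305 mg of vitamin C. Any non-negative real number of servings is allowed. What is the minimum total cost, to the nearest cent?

$3.32

For a min-cost LP with two ≥-constraints, a basic feasible solution has at most two positive variables.
strawberries only: max(125/39, 305/92) = 3.315 servings → $3.32.
carrots only: max(125/23, 305/8) = 38.12 servings → $17.16.
strawberries + carrots: the both-tight solution has a negative serving — not a feasible corner.
So the least-cost plan costs $3.32.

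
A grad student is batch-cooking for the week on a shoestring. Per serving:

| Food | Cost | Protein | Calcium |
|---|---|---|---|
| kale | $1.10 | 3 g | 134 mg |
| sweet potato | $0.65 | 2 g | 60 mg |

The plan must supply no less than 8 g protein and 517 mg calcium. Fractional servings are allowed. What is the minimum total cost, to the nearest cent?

With two linear requirements the optimum uses one or two foods; enumerate the corners.
kale only: max(8/3, 517/134) = 3.858 servings → $4.24.
sweet potato only: max(8/2, 517/60) = 8.617 servings → $5.60.
kale + sweet potato: the both-tight solution has a negative serving — not a feasible corner.
The minimum over all feasible corners is $4.24.

$4.24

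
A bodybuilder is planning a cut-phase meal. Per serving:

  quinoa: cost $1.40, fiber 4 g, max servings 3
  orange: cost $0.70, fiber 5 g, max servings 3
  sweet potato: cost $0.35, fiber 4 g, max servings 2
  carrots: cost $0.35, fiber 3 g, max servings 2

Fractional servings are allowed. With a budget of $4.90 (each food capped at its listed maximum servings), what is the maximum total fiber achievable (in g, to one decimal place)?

33.0 g

Fiber per dollar: sweet potato 11.43, carrots 8.571, orange 7.143, quinoa 2.857.
Take 2 servings of sweet potato: spends $0.70, +8.0 g fiber (running total 8.0 g).
Take 2 servings of carrots: spends $0.70, +6.0 g fiber (running total 14.0 g).
Take 3 servings of orange: spends $2.10, +15.0 g fiber (running total 29.0 g).
Take 1 serving of quinoa: spends $1.40, +4.0 g fiber (running total 33.0 g).
Greedy by best ratio exhausts the cost allowance optimally: 33.0 g.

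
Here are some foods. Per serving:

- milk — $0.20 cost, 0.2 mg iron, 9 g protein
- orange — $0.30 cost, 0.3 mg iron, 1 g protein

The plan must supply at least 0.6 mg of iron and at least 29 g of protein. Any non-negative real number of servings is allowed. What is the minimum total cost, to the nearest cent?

Check every corner: each single food scaled to meet both minima, and each pair solved so both constraints bind.
milk only: max(0.6/0.2, 29/9) = 3.222 servings → $0.64.
orange only: max(0.6/0.3, 29/1) = 29 servings → $8.70.
milk + orange: intersection lies outside the first quadrant.
The minimum over all feasible corners is $0.64.

$0.64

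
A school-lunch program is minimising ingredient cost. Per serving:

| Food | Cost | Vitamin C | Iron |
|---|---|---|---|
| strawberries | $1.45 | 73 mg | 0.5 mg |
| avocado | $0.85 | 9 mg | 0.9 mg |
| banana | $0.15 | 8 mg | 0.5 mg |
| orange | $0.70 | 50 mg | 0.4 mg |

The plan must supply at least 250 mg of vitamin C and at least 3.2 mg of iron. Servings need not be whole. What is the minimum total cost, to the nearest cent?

An LP optimum is at a vertex; with two nutrient constraints at most two foods are used. Check each candidate.
strawberries only: max(250/73, 3.2/0.5) = 6.4 servings → $9.28.
avocado only: max(250/9, 3.2/0.9) = 27.78 servings → $23.61.
banana only: max(250/8, 3.2/0.5) = 31.25 servings → $4.69.
orange only: max(250/50, 3.2/0.4) = 8 servings → $5.60.
strawberries + avocado with both tight: 3.206 servings and 1.775 servings → $6.16.
strawberries + banana with both tight: 3.058 servings and 3.342 servings → $4.94.
strawberries + orange: intersection lies outside the first quadrant.
avocado + banana: the both-tight solution has a negative serving — not a feasible corner.
avocado + orange with both tight: 1.449 servings and 4.739 servings → $4.55.
banana + orange with both tight: 2.752 servings and 4.56 servings → $3.60.
The minimum over all feasible corners is $3.60.

$3.60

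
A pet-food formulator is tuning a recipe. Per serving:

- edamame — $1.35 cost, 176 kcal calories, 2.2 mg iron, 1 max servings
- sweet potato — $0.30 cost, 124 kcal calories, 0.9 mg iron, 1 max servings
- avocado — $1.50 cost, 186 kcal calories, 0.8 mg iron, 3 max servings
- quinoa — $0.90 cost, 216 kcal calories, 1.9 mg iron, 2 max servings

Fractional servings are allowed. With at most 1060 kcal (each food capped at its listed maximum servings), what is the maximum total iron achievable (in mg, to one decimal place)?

Iron per kcal: edamame 0.0125, quinoa 0.008796, sweet potato 0.007258, avocado 0.004301.
Take 1 serving of edamame: uses 176 kcal, +2.2 mg iron (running total 2.2 mg).
Take 2 servings of quinoa: uses 432 kcal, +3.8 mg iron (running total 6.0 mg).
Take 1 serving of sweet potato: uses 124 kcal, +0.9 mg iron (running total 6.9 mg).
Take 1.763 servings of avocado: uses 328 kcal, +1.4 mg iron (running total 8.3 mg).
Greedy by best ratio exhausts the calories allowance optimally: 8.3 mg.

8.3 mg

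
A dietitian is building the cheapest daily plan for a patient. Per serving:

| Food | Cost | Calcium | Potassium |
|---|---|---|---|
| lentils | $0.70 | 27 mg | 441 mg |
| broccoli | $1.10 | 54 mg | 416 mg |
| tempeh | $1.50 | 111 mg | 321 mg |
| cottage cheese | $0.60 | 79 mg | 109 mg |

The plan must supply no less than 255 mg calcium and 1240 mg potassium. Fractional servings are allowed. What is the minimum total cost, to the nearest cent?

The cheapest plan sits at a corner of the feasible region — with two constraints it uses at most two foods.
lentils only: max(255/27, 1240/441) = 9.444 servings → $6.61.
broccoli only: max(255/54, 1240/416) = 4.722 servings → $5.19.
tempeh only: max(255/111, 1240/321) = 3.863 servings → $5.79.
cottage cheese only: max(255/79, 1240/109) = 11.38 servings → $6.83.
lentils + broccoli: intersection lies outside the first quadrant.
lentils + tempeh with both tight: 1.385 servings and 1.96 servings → $3.91.
lentils + cottage cheese with both tight: 2.2 servings and 2.476 servings → $3.03.
broccoli + tempeh with both tight: 1.934 servings and 1.356 servings → $4.16.
broccoli + cottage cheese with both tight: 2.601 servings and 1.45 servings → $3.73.
tempeh + cottage cheese: the both-tight solution has a negative serving — not a feasible corner.
So the least-cost plan costs $3.03.

$3.03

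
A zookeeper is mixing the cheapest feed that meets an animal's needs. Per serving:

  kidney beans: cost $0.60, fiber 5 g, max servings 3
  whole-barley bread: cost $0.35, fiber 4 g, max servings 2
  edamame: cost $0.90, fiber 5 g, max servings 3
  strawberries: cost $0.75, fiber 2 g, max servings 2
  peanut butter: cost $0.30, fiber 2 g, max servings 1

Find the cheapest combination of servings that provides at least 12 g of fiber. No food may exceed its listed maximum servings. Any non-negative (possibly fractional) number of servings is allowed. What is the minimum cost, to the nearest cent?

$1.18

Cost per g of fiber: whole-barley bread $0.0875, kidney beans $0.1200, peanut butter $0.1500, edamame $0.1800, strawberries $0.3750.
Take 2 servings of whole-barley bread: +8.0 g fiber for $0.70 (total $0.70, still need 4.0 g).
Take 0.8 servings of kidney beans: +4.0 g fiber for $0.48 (total $1.18, still need 0.0 g).
Greedy by cheapest-per-g is optimal for a single linear constraint, so the minimum cost is $1.18.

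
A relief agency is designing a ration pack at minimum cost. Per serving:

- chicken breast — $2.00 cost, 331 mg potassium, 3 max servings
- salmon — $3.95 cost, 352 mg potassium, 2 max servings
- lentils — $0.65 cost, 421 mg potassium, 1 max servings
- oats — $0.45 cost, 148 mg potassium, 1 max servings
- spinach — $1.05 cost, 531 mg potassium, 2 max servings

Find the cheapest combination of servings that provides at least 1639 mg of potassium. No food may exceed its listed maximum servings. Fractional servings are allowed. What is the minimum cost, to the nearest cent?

Cost per mg of potassium: lentils $0.0015, spinach $0.0020, oats $0.0030, chicken breast $0.0060, salmon $0.0112.
Take 1 serving of lentils: +421.0 mg potassium for $0.65 (total $0.65, still need 1218.0 mg).
Take 2 servings of spinach: +1062.0 mg potassium for $2.10 (total $2.75, still need 156.0 mg).
Take 1 serving of oats: +148.0 mg potassium for $0.45 (total $3.20, still need 8.0 mg).
Take 0.02417 servings of chicken breast: +8.0 mg potassium for $0.05 (total $3.25, still need 0.0 mg).
Greedy by cheapest-per-mg is optimal for a single linear constraint, so the minimum cost is $3.25.

$3.25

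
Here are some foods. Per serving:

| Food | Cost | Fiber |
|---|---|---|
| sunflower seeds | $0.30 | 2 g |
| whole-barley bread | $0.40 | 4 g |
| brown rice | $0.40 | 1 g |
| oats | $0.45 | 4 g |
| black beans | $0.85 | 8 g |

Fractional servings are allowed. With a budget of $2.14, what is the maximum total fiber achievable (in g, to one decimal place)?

Fiber per dollar: whole-barley bread 10, black beans 9.412, oats 8.889, sunflower seeds 6.667, brown rice 2.5.
With no serving limits, spend the whole cost allowance on whole-barley bread: $2.14 / $0.40 × 4 g = 21.4 g.

21.4 g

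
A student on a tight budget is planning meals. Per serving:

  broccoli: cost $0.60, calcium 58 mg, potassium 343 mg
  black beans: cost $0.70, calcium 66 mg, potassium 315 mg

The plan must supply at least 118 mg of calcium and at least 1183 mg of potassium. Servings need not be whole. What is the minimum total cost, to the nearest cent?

$2.07

This is a tiny linear program; its minimum lies at a vertex of the feasible set. List the vertices and price them.
broccoli only: max(118/58, 1183/343) = 3.449 servings → $2.07.
black beans only: max(118/66, 1183/315) = 3.756 servings → $2.63.
broccoli + black beans with both targets exact would need a negative amount; discard.
The minimum over all feasible corners is $2.07.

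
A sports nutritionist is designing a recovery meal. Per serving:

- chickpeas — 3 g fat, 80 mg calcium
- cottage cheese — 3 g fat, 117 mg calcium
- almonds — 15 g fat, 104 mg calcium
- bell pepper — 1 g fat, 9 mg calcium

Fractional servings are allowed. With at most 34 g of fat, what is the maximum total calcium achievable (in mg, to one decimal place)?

1326.0 mg

Calcium per g fat: cottage cheese 39, chickpeas 26.67, bell pepper 9, almonds 6.933.
With no serving limits, spend the whole fat allowance on cottage cheese: 34 g / 3 g × 117 mg = 1326.0 mg.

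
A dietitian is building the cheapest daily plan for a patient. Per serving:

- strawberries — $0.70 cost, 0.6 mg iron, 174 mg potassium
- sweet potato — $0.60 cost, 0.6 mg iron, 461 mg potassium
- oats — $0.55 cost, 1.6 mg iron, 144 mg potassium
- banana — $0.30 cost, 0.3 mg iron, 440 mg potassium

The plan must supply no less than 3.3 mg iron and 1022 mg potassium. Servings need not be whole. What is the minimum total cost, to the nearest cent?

$1.48

For a min-cost LP with two ≥-constraints, a basic feasible solution has at most two positive variables.
strawberries only: max(3.3/0.6, 1022/174) = 5.874 servings → $4.11.
sweet potato only: max(3.3/0.6, 1022/461) = 5.5 servings → $3.30.
oats only: max(3.3/1.6, 1022/144) = 7.097 servings → $3.90.
banana only: max(3.3/0.3, 1022/440) = 11 servings → $3.30.
strawberries + sweet potato with both tight: 5.274 servings and 0.2265 servings → $3.83.
strawberries + oats with both targets exact would need a negative amount; discard.
strawberries + banana with both tight: 5.408 servings and 0.1841 servings → $3.84.
sweet potato + oats with both tight: 1.781 servings and 1.395 servings → $1.84.
sweet potato + banana with both targets exact would need a negative amount; discard.
oats + banana with both tight: 1.733 servings and 1.755 servings → $1.48.
So the least-cost plan costs $1.48.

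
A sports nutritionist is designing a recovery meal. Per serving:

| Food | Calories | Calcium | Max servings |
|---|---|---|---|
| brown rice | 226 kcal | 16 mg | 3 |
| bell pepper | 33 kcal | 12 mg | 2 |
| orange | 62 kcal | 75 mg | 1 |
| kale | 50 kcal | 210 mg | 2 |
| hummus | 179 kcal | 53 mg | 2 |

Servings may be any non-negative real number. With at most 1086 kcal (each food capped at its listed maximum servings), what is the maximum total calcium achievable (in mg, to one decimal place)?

Calcium per kcal: kale 4.2, orange 1.21, bell pepper 0.3636, hummus 0.2961, brown rice 0.0708.
Take 2 servings of kale: uses 100 kcal, +420.0 mg calcium (running total 420.0 mg).
Take 1 serving of orange: uses 62 kcal, +75.0 mg calcium (running total 495.0 mg).
Take 2 servings of bell pepper: uses 66 kcal, +24.0 mg calcium (running total 519.0 mg).
Take 2 servings of hummus: uses 358 kcal, +106.0 mg calcium (running total 625.0 mg).
Take 2.212 servings of brown rice: uses 500 kcal, +35.4 mg calcium (running total 660.4 mg).
Greedy by best ratio exhausts the calories allowance optimally: 660.4 mg.

660.4 mg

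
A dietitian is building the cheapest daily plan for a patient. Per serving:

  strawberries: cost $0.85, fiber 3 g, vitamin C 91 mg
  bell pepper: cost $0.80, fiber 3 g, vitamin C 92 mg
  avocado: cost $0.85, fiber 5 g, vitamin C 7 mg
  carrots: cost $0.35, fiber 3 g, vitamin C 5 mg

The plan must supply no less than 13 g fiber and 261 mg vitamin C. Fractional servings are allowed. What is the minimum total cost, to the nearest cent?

With two linear requirements the optimum uses one or two foods; enumerate the corners.
strawberries only: max(13/3, 261/91) = 4.333 servings → $3.68.
bell pepper only: max(13/3, 261/92) = 4.333 servings → $3.47.
avocado only: max(13/5, 261/7) = 37.29 servings → $31.69.
carrots only: max(13/3, 261/5) = 52.2 servings → $18.27.
strawberries + bell pepper with both targets exact would need a negative amount; discard.
strawberries + avocado with both tight: 2.797 servings and 0.9217 servings → $3.16.
strawberries + carrots with both tight: 2.783 servings and 1.55 servings → $2.91.
bell pepper + avocado with both tight: 2.765 servings and 0.9408 servings → $3.01.
bell pepper + carrots with both tight: 2.751 servings and 1.582 servings → $2.75.
avocado + carrots: the both-tight solution has a negative serving — not a feasible corner.
So the least-cost plan costs $2.75.

$2.75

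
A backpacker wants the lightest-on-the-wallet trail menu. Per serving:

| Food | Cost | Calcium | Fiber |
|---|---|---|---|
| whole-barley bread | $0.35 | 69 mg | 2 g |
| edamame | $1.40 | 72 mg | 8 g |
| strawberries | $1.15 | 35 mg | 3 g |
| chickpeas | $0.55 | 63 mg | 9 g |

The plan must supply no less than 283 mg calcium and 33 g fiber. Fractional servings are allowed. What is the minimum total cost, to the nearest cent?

whole-barley bread only: max(283/69, 33/2) = 16.5 servings → $5.78.
edamame only: max(283/72, 33/8) = 4.125 servings → $5.78.
strawberries only: max(283/35, 33/3) = 11 servings → $12.65.
chickpeas only: max(283/63, 33/9) = 4.492 servings → $2.47.
whole-barley bread + edamame with both targets exact would need a negative amount; discard.
whole-barley bread + strawberries with both targets exact would need a negative amount; discard.
whole-barley bread + chickpeas with both tight: 0.9455 servings and 3.457 servings → $2.23.
edamame + strawberries: the both-tight solution has a negative serving — not a feasible corner.
edamame + chickpeas with both tight: 3.25 servings and 0.7778 servings → $4.98.
strawberries + chickpeas with both tight: 3.714 servings and 2.429 servings → $5.61.
The minimum over all feasible corners is $2.23.

$2.23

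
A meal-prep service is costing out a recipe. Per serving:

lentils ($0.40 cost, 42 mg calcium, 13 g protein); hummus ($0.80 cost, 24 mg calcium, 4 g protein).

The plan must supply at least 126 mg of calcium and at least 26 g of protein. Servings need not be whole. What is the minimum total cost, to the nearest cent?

This is a tiny linear program; its minimum lies at a vertex of the feasible set. List the vertices and price them.
lentils only: max(126/42, 26/13) = 3 servings → $1.20.
hummus only: max(126/24, 26/4) = 6.5 servings → $5.20.
lentils + hummus with both tight: 0.8333 servings and 3.792 servings → $3.37.
The minimum over all feasible corners is $1.20.

$1.20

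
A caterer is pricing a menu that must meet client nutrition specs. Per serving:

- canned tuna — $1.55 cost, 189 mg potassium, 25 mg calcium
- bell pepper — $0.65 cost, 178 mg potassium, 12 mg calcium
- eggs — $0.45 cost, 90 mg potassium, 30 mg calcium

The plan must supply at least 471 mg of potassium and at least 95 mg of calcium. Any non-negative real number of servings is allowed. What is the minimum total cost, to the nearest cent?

An LP optimum is at a vertex; with two nutrient constraints at most two foods are used. Check each candidate.
canned tuna only: max(471/189, 95/25) = 3.8 servings → $5.89.
bell pepper only: max(471/178, 95/12) = 7.917 servings → $5.15.
eggs only: max(471/90, 95/30) = 5.233 servings → $2.35.
canned tuna + bell pepper with both targets exact would need a negative amount; discard.
canned tuna + eggs with both tight: 1.632 servings and 1.807 servings → $3.34.
bell pepper + eggs with both tight: 1.31 servings and 2.643 servings → $2.04.
The minimum over all feasible corners is $2.04.

$2.04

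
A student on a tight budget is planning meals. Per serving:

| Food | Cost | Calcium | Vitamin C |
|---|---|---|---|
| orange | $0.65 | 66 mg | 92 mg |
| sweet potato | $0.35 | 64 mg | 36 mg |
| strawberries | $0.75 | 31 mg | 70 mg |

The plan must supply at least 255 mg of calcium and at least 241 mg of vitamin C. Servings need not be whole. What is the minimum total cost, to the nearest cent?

$1.91

The cheapest plan sits at a corner of the feasible region — with two constraints it uses at most two foods.
orange only: max(255/66, 241/92) = 3.864 servings → $2.51.
sweet potato only: max(255/64, 241/36) = 6.694 servings → $2.34.
strawberries only: max(255/31, 241/70) = 8.226 servings → $6.17.
orange + sweet potato with both tight: 1.778 servings and 2.151 servings → $1.91.
orange + strawberries with both targets exact would need a negative amount; discard.
sweet potato + strawberries with both tight: 3.085 servings and 1.856 servings → $2.47.
Cheapest feasible corner: $1.91.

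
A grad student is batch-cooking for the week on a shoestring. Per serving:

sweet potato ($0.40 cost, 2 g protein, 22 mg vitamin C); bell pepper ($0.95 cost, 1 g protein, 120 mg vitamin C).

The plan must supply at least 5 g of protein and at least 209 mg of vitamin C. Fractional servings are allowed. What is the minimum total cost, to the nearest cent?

$2.06

With two linear requirements the optimum uses one or two foods; enumerate the corners.
sweet potato only: max(5/2, 209/22) = 9.5 servings → $3.80.
bell pepper only: max(5/1, 209/120) = 5 servings → $4.75.
sweet potato + bell pepper with both tight: 1.794 servings and 1.413 servings → $2.06.
The minimum over all feasible corners is $2.06.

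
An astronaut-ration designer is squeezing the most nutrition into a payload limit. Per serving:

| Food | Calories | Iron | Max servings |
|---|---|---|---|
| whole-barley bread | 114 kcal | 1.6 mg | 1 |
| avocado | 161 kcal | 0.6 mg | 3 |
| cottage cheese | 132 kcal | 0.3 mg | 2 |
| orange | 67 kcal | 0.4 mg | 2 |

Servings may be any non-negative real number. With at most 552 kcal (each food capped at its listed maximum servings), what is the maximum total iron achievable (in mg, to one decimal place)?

3.5 mg

Iron per kcal: whole-barley bread 0.01404, orange 0.00597, avocado 0.003727, cottage cheese 0.002273.
Take 1 serving of whole-barley bread: uses 114 kcal, +1.6 mg iron (running total 1.6 mg).
Take 2 servings of orange: uses 134 kcal, +0.8 mg iron (running total 2.4 mg).
Take 1.888 servings of avocado: uses 304 kcal, +1.1 mg iron (running total 3.5 mg).
Filling greedily by iron-per-kcal is optimal for one linear limit, giving 3.5 mg.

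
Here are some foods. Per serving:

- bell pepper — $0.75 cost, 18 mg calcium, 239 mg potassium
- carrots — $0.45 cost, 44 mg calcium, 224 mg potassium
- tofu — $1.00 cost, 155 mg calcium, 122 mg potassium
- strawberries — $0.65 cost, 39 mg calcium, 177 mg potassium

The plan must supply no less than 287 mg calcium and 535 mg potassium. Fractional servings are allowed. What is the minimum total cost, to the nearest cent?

The cheapest plan sits at a corner of the feasible region — with two constraints it uses at most two foods.
bell pepper only: max(287/18, 535/239) = 15.94 servings → $11.96.
carrots only: max(287/44, 535/224) = 6.523 servings → $2.94.
tofu only: max(287/155, 535/122) = 4.385 servings → $4.39.
strawberries only: max(287/39, 535/177) = 7.359 servings → $4.78.
bell pepper + carrots: intersection lies outside the first quadrant.
bell pepper + tofu with both tight: 1.375 servings and 1.692 servings → $2.72.
bell pepper + strawberries: intersection lies outside the first quadrant.
carrots + tofu with both tight: 1.632 servings and 1.388 servings → $2.12.
carrots + strawberries with both targets exact would need a negative amount; discard.
tofu + strawberries with both tight: 1.32 servings and 2.113 servings → $2.69.
The minimum over all feasible corners is $2.12.

$2.12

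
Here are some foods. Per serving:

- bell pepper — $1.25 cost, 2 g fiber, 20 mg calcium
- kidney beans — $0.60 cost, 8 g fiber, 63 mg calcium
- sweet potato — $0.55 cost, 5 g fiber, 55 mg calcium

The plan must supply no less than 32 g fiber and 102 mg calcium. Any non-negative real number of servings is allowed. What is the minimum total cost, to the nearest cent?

$2.40

An LP optimum is at a vertex; with two nutrient constraints at most two foods are used. Check each candidate.
bell pepper only: max(32/2, 102/20) = 16 servings → $20.00.
kidney beans only: max(32/8, 102/63) = 4 servings → $2.40.
sweet potato only: max(32/5, 102/55) = 6.4 servings → $3.52.
bell pepper + kidney beans with both targets exact would need a negative amount; discard.
bell pepper + sweet potato: intersection lies outside the first quadrant.
kidney beans + sweet potato: the both-tight solution has a negative serving — not a feasible corner.
The minimum over all feasible corners is $2.40.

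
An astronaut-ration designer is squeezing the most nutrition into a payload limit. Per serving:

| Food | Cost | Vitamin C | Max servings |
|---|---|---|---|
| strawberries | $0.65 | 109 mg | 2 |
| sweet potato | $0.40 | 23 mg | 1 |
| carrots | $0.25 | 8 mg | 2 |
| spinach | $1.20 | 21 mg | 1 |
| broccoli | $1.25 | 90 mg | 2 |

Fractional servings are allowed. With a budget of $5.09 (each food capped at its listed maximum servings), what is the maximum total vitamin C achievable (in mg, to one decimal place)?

443.8 mg

Vitamin C per dollar: strawberries 167.7, broccoli 72, sweet potato 57.5, carrots 32, spinach 17.5.
Take 2 servings of strawberries: spends $1.30, +218.0 mg vitamin C (running total 218.0 mg).
Take 2 servings of broccoli: spends $2.50, +180.0 mg vitamin C (running total 398.0 mg).
Take 1 serving of sweet potato: spends $0.40, +23.0 mg vitamin C (running total 421.0 mg).
Take 2 servings of carrots: spends $0.50, +16.0 mg vitamin C (running total 437.0 mg).
Take 0.325 servings of spinach: spends $0.39, +6.8 mg vitamin C (running total 443.8 mg).
Greedy by best ratio exhausts the cost allowance optimally: 443.8 mg.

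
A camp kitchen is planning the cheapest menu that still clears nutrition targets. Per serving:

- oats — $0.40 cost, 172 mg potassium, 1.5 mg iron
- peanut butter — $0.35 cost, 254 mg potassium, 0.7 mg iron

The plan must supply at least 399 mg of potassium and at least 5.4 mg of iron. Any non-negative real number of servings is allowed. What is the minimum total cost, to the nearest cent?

$1.44

The cheapest plan sits at a corner of the feasible region — with two constraints it uses at most two foods.
oats only: max(399/172, 5.4/1.5) = 3.6 servings → $1.44.
peanut butter only: max(399/254, 5.4/0.7) = 7.714 servings → $2.70.
oats + peanut butter with both targets exact would need a negative amount; discard.
The minimum over all feasible corners is $1.44.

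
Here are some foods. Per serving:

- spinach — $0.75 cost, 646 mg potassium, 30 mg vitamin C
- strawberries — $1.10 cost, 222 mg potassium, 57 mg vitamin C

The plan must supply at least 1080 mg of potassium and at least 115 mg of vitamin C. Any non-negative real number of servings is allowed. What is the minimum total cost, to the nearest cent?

Two binding constraints pin down two serving amounts, so the optimal mix uses at most two foods. The candidates are each food alone (scaled to the tighter of potassium/vitamin C) and each pair with both constraints tight.
spinach only: max(1080/646, 115/30) = 3.833 servings → $2.88.
strawberries only: max(1080/222, 115/57) = 4.865 servings → $5.35.
spinach + strawberries with both tight: 1.195 servings and 1.389 servings → $2.42.
Cheapest feasible corner: $2.42.

$2.42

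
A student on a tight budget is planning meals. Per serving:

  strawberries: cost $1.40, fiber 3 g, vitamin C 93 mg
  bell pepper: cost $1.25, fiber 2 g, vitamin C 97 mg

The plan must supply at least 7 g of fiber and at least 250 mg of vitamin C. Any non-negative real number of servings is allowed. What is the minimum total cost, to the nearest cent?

$3.57

Check every corner: each single food scaled to meet both minima, and each pair solved so both constraints bind.
strawberries only: max(7/3, 250/93) = 2.688 servings → $3.76.
bell pepper only: max(7/2, 250/97) = 3.5 servings → $4.38.
strawberries + bell pepper with both tight: 1.705 servings and 0.9429 servings → $3.57.
Cheapest feasible corner: $3.57.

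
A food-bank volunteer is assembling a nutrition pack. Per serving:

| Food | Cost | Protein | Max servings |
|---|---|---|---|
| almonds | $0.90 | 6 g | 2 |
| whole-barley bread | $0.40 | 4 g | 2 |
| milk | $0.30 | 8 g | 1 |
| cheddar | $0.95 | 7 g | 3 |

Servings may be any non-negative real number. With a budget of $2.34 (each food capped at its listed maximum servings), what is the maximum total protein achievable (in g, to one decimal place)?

25.1 g

Protein per dollar: milk 26.67, whole-barley bread 10, cheddar 7.368, almonds 6.667.
Take 1 serving of milk: spends $0.30, +8.0 g protein (running total 8.0 g).
Take 2 servings of whole-barley bread: spends $0.80, +8.0 g protein (running total 16.0 g).
Take 1.305 servings of cheddar: spends $1.24, +9.1 g protein (running total 25.1 g).
Filling greedily by protein-per-dollar is optimal for one linear limit, giving 25.1 g.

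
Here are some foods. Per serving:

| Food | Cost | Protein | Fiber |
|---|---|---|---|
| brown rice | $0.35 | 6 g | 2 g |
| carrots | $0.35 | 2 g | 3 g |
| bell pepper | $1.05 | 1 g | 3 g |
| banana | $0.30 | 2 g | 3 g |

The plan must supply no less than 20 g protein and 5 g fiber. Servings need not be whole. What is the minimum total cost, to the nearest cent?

This is a tiny linear program; its minimum lies at a vertex of the feasible set. List the vertices and price them.
brown rice only: max(20/6, 5/2) = 3.333 servings → $1.17.
carrots only: max(20/2, 5/3) = 10 servings → $3.50.
bell pepper only: max(20/1, 5/3) = 20 servings → $21.00.
banana only: max(20/2, 5/3) = 10 servings → $3.00.
brown rice + carrots with both targets exact would need a negative amount; discard.
brown rice + bell pepper: intersection lies outside the first quadrant.
brown rice + banana with both targets exact would need a negative amount; discard.
carrots + bell pepper with both targets exact would need a negative amount; discard.
carrots + banana (both tight): parallel constraints — no distinct corner.
bell pepper + banana: intersection lies outside the first quadrant.
Cheapest feasible corner: $1.17.

$1.17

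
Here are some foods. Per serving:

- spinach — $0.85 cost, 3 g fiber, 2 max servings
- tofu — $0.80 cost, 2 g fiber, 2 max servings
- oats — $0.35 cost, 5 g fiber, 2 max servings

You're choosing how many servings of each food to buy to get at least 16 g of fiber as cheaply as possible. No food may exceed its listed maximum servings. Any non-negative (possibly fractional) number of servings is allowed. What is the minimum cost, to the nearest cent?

Cost per g of fiber: oats $0.0700, spinach $0.2833, tofu $0.4000.
Take 2 servings of oats: +10.0 g fiber for $0.70 (total $0.70, still need 6.0 g).
Take 2 servings of spinach: +6.0 g fiber for $1.70 (total $2.40, still need 0.0 g).
Greedy by cheapest-per-g is optimal for a single linear constraint, so the minimum cost is $2.40.

$2.40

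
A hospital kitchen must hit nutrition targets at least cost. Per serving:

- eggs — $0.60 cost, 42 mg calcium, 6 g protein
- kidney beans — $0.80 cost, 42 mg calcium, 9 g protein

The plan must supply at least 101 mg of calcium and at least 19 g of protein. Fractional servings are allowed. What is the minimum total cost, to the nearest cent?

$1.75

The cheapest plan sits at a corner of the feasible region — with two constraints it uses at most two foods.
eggs only: max(101/42, 19/6) = 3.167 servings → $1.90.
kidney beans only: max(101/42, 19/9) = 2.405 servings → $1.92.
eggs + kidney beans with both tight: 0.881 servings and 1.524 servings → $1.75.
Cheapest feasible corner: $1.75.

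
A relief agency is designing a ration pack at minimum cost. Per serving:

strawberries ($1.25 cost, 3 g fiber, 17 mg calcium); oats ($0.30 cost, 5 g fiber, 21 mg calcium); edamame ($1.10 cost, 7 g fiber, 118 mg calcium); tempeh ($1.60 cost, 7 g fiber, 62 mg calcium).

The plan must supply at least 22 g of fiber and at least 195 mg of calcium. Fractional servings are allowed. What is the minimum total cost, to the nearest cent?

Minimising a linear cost over {fiber ≥ 22, calcium ≥ 195, servings ≥ 0} — the optimum is at a vertex, using one or two foods.
strawberries only: max(22/3, 195/17) = 11.47 servings → $14.34.
oats only: max(22/5, 195/21) = 9.286 servings → $2.79.
edamame only: max(22/7, 195/118) = 3.143 servings → $3.46.
tempeh only: max(22/7, 195/62) = 3.145 servings → $5.03.
strawberries + oats: the both-tight solution has a negative serving — not a feasible corner.
strawberries + edamame with both tight: 5.238 servings and 0.8979 servings → $7.54.
strawberries + tempeh: intersection lies outside the first quadrant.
oats + edamame with both tight: 2.779 servings and 1.158 servings → $2.11.
oats + tempeh with both targets exact would need a negative amount; discard.
edamame + tempeh with both tight: 0.002551 servings and 3.14 servings → $5.03.
So the least-cost plan costs $2.11.

$2.11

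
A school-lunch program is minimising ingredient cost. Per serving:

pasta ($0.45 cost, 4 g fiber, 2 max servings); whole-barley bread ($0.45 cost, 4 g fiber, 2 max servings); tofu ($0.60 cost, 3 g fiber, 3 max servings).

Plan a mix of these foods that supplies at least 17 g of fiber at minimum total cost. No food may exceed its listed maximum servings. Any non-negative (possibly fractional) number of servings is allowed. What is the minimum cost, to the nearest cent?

$2.00

Cost per g of fiber: pasta $0.1125, whole-barley bread $0.1125, tofu $0.2000.
Take 2 servings of pasta: +8.0 g fiber for $0.90 (total $0.90, still need 9.0 g).
Take 2 servings of whole-barley bread: +8.0 g fiber for $0.90 (total $1.80, still need 1.0 g).
Take 0.3333 servings of tofu: +1.0 g fiber for $0.20 (total $2.00, still need 0.0 g).
Filling from the cheapest source first is optimal under one linear minimum: $2.00.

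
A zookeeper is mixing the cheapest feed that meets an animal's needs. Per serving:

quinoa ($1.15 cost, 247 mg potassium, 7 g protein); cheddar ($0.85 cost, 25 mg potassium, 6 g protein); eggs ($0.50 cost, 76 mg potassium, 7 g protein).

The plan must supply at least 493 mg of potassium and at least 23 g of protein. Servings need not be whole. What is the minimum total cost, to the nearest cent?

Check every corner: each single food scaled to meet both minima, and each pair solved so both constraints bind.
quinoa only: max(493/247, 23/7) = 3.286 servings → $3.78.
cheddar only: max(493/25, 23/6) = 19.72 servings → $16.76.
eggs only: max(493/76, 23/7) = 6.487 servings → $3.24.
quinoa + cheddar with both tight: 1.823 servings and 1.706 servings → $3.55.
quinoa + eggs with both tight: 1.423 servings and 1.863 servings → $2.57.
cheddar + eggs with both targets exact would need a negative amount; discard.
So the least-cost plan costs $2.57.

$2.57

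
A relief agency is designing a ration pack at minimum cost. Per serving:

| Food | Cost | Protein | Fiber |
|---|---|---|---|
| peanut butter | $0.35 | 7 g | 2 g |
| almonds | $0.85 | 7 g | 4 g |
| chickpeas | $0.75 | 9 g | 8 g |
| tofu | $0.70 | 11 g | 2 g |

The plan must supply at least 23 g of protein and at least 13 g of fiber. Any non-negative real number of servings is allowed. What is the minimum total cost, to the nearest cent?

$1.51

Minimising a linear cost over {protein ≥ 23, fiber ≥ 13, servings ≥ 0} — the optimum is at a vertex, using one or two foods.
peanut butter only: max(23/7, 13/2) = 6.5 servings → $2.27.
almonds only: max(23/7, 13/4) = 3.286 servings → $2.79.
chickpeas only: max(23/9, 13/8) = 2.556 servings → $1.92.
tofu only: max(23/11, 13/2) = 6.5 servings → $4.55.
peanut butter + almonds with both tight: 0.07143 servings and 3.214 servings → $2.76.
peanut butter + chickpeas with both tight: 1.763 servings and 1.184 servings → $1.51.
peanut butter + tofu with both targets exact would need a negative amount; discard.
almonds + chickpeas with both targets exact would need a negative amount; discard.
almonds + tofu with both tight: 3.233 servings and 0.03333 servings → $2.77.
chickpeas + tofu with both tight: 1.386 servings and 0.9571 servings → $1.71.
Cheapest feasible corner: $1.51.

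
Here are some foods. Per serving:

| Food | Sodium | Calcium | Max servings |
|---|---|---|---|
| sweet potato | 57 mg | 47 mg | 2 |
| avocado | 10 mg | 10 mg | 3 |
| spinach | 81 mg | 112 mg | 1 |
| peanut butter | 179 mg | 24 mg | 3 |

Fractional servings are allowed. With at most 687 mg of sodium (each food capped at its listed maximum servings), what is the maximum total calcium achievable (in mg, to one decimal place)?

297.9 mg

Calcium per mg sodium: spinach 1.383, avocado 1, sweet potato 0.8246, peanut butter 0.1341.
Take 1 serving of spinach: uses 81 mg sodium, +112.0 mg calcium (running total 112.0 mg).
Take 3 servings of avocado: uses 30 mg sodium, +30.0 mg calcium (running total 142.0 mg).
Take 2 servings of sweet potato: uses 114 mg sodium, +94.0 mg calcium (running total 236.0 mg).
Take 2.581 servings of peanut butter: uses 462 mg sodium, +61.9 mg calcium (running total 297.9 mg).
Filling greedily by calcium-per-mg sodium is optimal for one linear limit, giving 297.9 mg.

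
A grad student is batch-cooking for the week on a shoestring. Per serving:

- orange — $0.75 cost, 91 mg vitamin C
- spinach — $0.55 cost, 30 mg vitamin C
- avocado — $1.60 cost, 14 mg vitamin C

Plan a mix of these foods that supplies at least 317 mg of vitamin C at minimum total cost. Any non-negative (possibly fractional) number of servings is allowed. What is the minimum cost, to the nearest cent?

$2.61

Cost per mg of vitamin C: orange $0.0082, spinach $0.0183, avocado $0.1143.
With no serving limits, use only orange: 317 mg / 91 mg = 3.484 servings × $0.75 = $2.61.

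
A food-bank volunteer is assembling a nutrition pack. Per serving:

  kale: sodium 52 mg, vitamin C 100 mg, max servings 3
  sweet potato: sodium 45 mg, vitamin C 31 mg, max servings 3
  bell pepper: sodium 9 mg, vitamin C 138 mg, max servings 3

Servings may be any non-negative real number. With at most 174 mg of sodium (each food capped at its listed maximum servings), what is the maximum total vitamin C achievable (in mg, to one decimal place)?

696.7 mg

Vitamin C per mg sodium: bell pepper 15.33, kale 1.923, sweet potato 0.6889.
Take 3 servings of bell pepper: uses 27 mg sodium, +414.0 mg vitamin C (running total 414.0 mg).
Take 2.827 servings of kale: uses 147 mg sodium, +282.7 mg vitamin C (running total 696.7 mg).
Greedy by best ratio exhausts the sodium allowance optimally: 696.7 mg.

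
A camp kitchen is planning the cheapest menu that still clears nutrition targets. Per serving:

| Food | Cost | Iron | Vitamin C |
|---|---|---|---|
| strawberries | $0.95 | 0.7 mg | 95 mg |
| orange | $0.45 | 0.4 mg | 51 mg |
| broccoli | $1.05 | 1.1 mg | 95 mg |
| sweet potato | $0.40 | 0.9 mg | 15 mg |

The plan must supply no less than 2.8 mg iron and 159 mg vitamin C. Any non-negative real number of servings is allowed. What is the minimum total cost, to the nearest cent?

Compare the cost at each extreme point of the feasible region.
strawberries only: max(2.8/0.7, 159/95) = 4 servings → $3.80.
orange only: max(2.8/0.4, 159/51) = 7 servings → $3.15.
broccoli only: max(2.8/1.1, 159/95) = 2.545 servings → $2.67.
sweet potato only: max(2.8/0.9, 159/15) = 10.6 servings → $4.24.
strawberries + orange: the both-tight solution has a negative serving — not a feasible corner.
strawberries + broccoli with both targets exact would need a negative amount; discard.
strawberries + sweet potato with both tight: 1.348 servings and 2.063 servings → $2.11.
orange + broccoli with both targets exact would need a negative amount; discard.
orange + sweet potato with both tight: 2.534 servings and 1.985 servings → $1.93.
broccoli + sweet potato with both tight: 1.465 servings and 1.32 servings → $2.07.
So the least-cost plan costs $1.93.

$1.93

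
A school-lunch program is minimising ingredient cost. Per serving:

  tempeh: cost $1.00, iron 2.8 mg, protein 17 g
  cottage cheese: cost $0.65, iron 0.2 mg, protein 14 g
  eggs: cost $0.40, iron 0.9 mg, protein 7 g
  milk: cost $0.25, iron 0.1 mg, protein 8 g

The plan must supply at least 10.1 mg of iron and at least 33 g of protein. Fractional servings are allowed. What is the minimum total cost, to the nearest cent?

tempeh only: max(10.1/2.8, 33/17) = 3.607 servings → $3.61.
cottage cheese only: max(10.1/0.2, 33/14) = 50.5 servings → $32.83.
eggs only: max(10.1/0.9, 33/7) = 11.22 servings → $4.49.
milk only: max(10.1/0.1, 33/8) = 101 servings → $25.25.
tempeh + cottage cheese with both targets exact would need a negative amount; discard.
tempeh + eggs with both targets exact would need a negative amount; discard.
tempeh + milk: the both-tight solution has a negative serving — not a feasible corner.
cottage cheese + eggs with both targets exact would need a negative amount; discard.
cottage cheese + milk: intersection lies outside the first quadrant.
eggs + milk with both targets exact would need a negative amount; discard.
So the least-cost plan costs $3.61.

$3.61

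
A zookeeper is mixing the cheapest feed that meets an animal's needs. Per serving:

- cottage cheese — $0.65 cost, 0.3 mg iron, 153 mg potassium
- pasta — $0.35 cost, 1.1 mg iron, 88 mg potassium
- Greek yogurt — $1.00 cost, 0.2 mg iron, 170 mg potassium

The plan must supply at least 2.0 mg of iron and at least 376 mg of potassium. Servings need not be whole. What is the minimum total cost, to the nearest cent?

For a min-cost LP with two ≥-constraints, a basic feasible solution has at most two positive variables.
cottage cheese only: max(2.0/0.3, 376/153) = 6.667 servings → $4.33.
pasta only: max(2.0/1.1, 376/88) = 4.273 servings → $1.50.
Greek yogurt only: max(2.0/0.2, 376/170) = 10 servings → $10.00.
cottage cheese + pasta with both tight: 1.674 servings and 1.362 servings → $1.56.
cottage cheese + Greek yogurt: the both-tight solution has a negative serving — not a feasible corner.
pasta + Greek yogurt with both tight: 1.563 servings and 1.403 servings → $1.95.
Cheapest feasible corner: $1.50.

$1.50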